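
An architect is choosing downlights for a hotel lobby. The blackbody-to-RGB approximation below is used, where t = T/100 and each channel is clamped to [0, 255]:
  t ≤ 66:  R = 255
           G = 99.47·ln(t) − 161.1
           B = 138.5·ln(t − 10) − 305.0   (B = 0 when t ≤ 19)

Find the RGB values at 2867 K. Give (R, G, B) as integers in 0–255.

t = 2867/100 = 28.67; the t ≤ 66 branch applies.
R = 255 by definition for t ≤ 66.
G = 99.47·ln 28.67 − 161.1 = 99.47·3.3559 − 161.1 = 172.707.
B = 138.5·ln(28.67 − 10) − 305.0 = 138.5·ln 18.67 − 305.0 = 138.5·2.9269 − 305.0 = 100.378.
Rounded: (255, 173, 100).

(255, 173, 100)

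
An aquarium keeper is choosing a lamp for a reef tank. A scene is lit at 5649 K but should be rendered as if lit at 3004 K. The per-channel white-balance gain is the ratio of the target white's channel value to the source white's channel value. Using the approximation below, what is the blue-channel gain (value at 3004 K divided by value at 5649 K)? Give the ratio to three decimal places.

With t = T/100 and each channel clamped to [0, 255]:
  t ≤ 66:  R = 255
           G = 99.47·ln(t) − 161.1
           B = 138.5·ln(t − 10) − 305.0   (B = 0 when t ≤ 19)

0.486

At 5649 K (t = 56.49):
  B = 138.5·ln(56.49 − 10) − 305.0 = 138.5·ln 46.49 − 305.0 = 138.5·3.8392 − 305.0 = 226.734.
At 3004 K (t = 30.04):
  B = 138.5·ln(30.04 − 10) − 305.0 = 138.5·ln 20.04 − 305.0 = 138.5·2.9977 − 305.0 = 110.186.
Gain = 110.186 / 226.734 = 0.4860 → 0.486.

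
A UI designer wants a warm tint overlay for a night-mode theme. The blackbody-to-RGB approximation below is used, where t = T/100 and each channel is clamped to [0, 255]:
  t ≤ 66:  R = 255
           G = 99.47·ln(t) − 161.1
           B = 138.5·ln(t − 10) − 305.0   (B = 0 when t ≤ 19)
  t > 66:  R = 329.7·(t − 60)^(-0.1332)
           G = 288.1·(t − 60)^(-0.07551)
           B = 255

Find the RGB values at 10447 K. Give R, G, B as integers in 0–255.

R=199, G=216, B=255

t = 10447/100 = 104.47; the t > 66 branch applies.
R = 329.7·(104.47 − 60)^(-0.1332) = 329.7·44.47^(-0.1332) = 329.7·0.60322 = 198.882.
G = 288.1·(104.47 − 60)^(-0.07551) = 288.1·44.47^(-0.07551) = 288.1·0.75085 = 216.321.
B = 255 by definition for t > 66.
Rounded: (199, 216, 255).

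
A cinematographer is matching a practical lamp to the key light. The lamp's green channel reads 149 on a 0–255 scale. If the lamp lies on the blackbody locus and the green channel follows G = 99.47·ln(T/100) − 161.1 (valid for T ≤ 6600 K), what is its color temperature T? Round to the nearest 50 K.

2250 K

ln t = (149 + 161.1) / 99.47 = 3.1175.
t = e^3.1175 = 22.590.
T = 100·t = 2259 K → 2250 K to the nearest 50 K.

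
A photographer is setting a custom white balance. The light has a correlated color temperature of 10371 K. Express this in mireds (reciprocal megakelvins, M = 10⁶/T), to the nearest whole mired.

96 mireds

M = 10⁶ / 10371 = 96.423 → 96 mireds.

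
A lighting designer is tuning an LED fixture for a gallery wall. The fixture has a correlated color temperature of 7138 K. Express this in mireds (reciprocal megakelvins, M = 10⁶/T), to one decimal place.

M = 10⁶ / 7138 = 140.095 → 140.1 mireds.

140.1 mireds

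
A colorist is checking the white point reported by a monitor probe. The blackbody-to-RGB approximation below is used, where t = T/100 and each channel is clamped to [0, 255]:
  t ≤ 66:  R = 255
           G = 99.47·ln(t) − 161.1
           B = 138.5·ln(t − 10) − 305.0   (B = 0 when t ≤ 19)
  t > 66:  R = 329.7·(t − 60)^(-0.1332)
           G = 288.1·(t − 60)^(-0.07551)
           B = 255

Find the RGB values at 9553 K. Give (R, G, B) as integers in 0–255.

t = 9553/100 = 95.53; the t > 66 branch applies.
R = 329.7·(95.53 − 60)^(-0.1332) = 329.7·35.53^(-0.1332) = 329.7·0.62153 = 204.918.
G = 288.1·(95.53 − 60)^(-0.07551) = 288.1·35.53^(-0.07551) = 288.1·0.76369 = 220.018.
B = 255 by definition for t > 66.
Rounded: (205, 220, 255).

(205, 220, 255)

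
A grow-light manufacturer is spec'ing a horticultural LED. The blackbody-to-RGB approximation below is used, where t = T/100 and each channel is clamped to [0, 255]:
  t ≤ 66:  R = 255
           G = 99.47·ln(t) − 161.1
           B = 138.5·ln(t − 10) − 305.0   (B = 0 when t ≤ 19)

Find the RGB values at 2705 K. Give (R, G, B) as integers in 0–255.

(255, 167, 88)

t = 2705/100 = 27.05; the t ≤ 66 branch applies.
R = 255 by definition for t ≤ 66.
G = 99.47·ln 27.05 − 161.1 = 99.47·3.2977 − 161.1 = 166.921.
B = 138.5·ln(27.05 − 10) − 305.0 = 138.5·ln 17.05 − 305.0 = 138.5·2.8362 − 305.0 = 87.807.
Rounded: (255, 167, 88).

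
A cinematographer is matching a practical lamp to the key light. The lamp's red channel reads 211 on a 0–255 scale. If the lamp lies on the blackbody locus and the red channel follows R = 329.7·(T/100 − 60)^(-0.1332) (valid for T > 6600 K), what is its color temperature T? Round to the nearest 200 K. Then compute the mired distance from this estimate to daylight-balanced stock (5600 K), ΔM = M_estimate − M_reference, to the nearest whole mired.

(t − 60)^(-0.1332) = 211/329.7 = 0.63998.
t − 60 = 0.63998^(1/-0.1332) = 0.63998^(-7.508) = 28.525, so t = 88.525.
T = 100·t = 8853 K → 8800 K to the nearest 200 K.
M_estimate = 10⁶/8800 = 113.64; M_reference = 10⁶/5600 = 178.57.
ΔM = 113.64 − 178.57 = -64.94 → -65 mireds.

-65 mireds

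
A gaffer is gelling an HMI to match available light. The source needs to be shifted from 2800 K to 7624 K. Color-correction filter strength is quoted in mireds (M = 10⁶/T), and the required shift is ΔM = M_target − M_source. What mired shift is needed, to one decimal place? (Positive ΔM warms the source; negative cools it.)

-226.0 mireds

M_source = 10⁶/2800 = 357.143; M_target = 10⁶/7624 = 131.165.
ΔM = 131.165 − 357.143 = -225.978 → -226.0 mireds, a cooling shift.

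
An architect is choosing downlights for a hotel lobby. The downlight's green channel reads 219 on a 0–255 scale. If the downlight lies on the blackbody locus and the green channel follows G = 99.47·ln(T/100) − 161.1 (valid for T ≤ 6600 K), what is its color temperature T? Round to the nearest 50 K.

ln t = (219 + 161.1) / 99.47 = 3.8213.
t = e^3.8213 = 45.661.
T = 100·t = 4566 K → 4550 K to the nearest 50 K.

4550 K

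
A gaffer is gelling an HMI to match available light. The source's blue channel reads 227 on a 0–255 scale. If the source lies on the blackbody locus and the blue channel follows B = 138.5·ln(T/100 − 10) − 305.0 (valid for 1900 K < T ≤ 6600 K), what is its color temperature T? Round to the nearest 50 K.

ln(t − 10) = (227 + 305.0) / 138.5 = 3.8412.
t − 10 = e^3.8412 = 46.579, so t = 56.579.
T = 100·t = 5658 K → 5650 K to the nearest 50 K.

5650 K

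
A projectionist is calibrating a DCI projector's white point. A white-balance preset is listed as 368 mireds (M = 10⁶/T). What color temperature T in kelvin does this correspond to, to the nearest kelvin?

T = 10⁶ / 368 = 2717.39 K → 2717 K.

2717 K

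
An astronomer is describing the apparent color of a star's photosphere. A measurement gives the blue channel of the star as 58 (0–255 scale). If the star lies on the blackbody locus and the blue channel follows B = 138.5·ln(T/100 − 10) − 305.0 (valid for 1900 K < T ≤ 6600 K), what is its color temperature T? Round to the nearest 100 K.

ln(t − 10) = (58 + 305.0) / 138.5 = 2.6209.
t − 10 = e^2.6209 = 13.749, so t = 23.749.
T = 100·t = 2375 K → 2400 K to the nearest 100 K.

2400 K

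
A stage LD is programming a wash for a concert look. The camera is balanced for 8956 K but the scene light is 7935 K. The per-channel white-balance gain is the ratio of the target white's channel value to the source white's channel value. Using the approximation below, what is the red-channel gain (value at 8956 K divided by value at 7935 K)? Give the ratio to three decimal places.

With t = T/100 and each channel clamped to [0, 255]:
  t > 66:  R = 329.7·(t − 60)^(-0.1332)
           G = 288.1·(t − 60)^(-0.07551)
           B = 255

At 7935 K (t = 79.35):
  R = 329.7·(79.35 − 60)^(-0.1332) = 329.7·19.35^(-0.1332) = 329.7·0.67393 = 222.194.
At 8956 K (t = 89.56):
  R = 329.7·(89.56 − 60)^(-0.1332) = 329.7·29.56^(-0.1332) = 329.7·0.63695 = 210.001.
Gain = 210.001 / 222.194 = 0.9451 → 0.945.

0.945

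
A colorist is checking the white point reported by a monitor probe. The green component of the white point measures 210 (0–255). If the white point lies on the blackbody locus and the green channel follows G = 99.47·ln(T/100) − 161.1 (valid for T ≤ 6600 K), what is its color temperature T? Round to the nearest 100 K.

ln t = (210 + 161.1) / 99.47 = 3.7308.
t = e^3.7308 = 41.711.
T = 100·t = 4171 K → 4200 K to the nearest 100 K.

4200 K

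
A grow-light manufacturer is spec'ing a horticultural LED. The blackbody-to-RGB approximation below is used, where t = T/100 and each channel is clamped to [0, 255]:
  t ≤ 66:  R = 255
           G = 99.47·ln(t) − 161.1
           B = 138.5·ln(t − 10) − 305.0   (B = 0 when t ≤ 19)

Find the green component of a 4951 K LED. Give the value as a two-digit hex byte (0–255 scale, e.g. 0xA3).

0xE3

t = 4951/100 = 49.51; the t ≤ 66 branch applies.
G = 99.47·ln 49.51 − 161.1 = 99.47·3.9022 − 161.1 = 227.049.
Rounded: 227; in hex, 0xE3.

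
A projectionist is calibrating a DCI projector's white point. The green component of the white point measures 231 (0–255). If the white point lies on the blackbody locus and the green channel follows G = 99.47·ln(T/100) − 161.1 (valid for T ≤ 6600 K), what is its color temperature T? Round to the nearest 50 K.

ln t = (231 + 161.1) / 99.47 = 3.9419.
t = e^3.9419 = 51.516.
T = 100·t = 5152 K → 5150 K to the nearest 50 K.

5150 K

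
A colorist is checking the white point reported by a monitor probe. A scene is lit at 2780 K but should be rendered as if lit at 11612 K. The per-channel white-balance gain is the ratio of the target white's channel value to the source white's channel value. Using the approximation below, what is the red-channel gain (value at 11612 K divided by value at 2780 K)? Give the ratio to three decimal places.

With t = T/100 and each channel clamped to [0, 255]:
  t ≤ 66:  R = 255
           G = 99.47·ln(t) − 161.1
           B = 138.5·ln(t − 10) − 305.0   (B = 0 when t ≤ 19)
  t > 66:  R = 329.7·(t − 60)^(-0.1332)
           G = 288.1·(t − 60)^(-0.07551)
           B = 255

At 2780 K (t = 27.8):
  R = 255 by definition for t ≤ 66.
At 11612 K (t = 116.12):
  R = 329.7·(116.12 − 60)^(-0.1332) = 329.7·56.12^(-0.1332) = 329.7·0.58481 = 192.813.
Gain = 192.813 / 255.000 = 0.7561 → 0.756.

0.756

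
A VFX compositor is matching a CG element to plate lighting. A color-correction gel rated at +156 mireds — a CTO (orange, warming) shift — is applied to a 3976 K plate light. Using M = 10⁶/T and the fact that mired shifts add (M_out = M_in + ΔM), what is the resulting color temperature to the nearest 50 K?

2450 K

M_in = 10⁶/3976 = 251.51 mireds.
M_out = 251.51 + (+156) = 407.51 mireds.
T_out = 10⁶/407.51 = 2453.9 K → 2450 K.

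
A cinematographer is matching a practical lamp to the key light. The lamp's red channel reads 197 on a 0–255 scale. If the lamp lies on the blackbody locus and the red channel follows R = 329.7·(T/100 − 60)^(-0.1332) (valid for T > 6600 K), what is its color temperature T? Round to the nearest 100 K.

(t − 60)^(-0.1332) = 197/329.7 = 0.59751.
t − 60 = 0.59751^(1/-0.1332) = 0.59751^(-7.508) = 47.761, so t = 107.761.
T = 100·t = 10776 K → 10800 K to the nearest 100 K.

10800 K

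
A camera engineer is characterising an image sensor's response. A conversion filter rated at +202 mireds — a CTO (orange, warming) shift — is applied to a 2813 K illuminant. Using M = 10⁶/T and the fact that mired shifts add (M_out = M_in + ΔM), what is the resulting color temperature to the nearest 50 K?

M_in = 10⁶/2813 = 355.49 mireds.
M_out = 355.49 + (+202) = 557.49 mireds.
T_out = 10⁶/557.49 = 1793.7 K → 1800 K.

1800 K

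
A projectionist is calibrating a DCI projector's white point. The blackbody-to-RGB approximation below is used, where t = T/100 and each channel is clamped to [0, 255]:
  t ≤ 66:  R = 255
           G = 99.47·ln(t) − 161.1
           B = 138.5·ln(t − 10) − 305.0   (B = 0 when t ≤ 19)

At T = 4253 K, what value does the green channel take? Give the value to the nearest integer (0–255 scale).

t = 4253/100 = 42.53; the t ≤ 66 branch applies.
G = 99.47·ln 42.53 − 161.1 = 99.47·3.7502 − 161.1 = 211.933.
Rounded: 212.

212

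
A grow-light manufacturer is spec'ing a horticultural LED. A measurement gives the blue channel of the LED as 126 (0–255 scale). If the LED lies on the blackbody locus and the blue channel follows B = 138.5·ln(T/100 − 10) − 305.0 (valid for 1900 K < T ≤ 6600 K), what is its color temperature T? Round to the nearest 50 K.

ln(t − 10) = (126 + 305.0) / 138.5 = 3.1119.
t − 10 = e^3.1119 = 22.464, so t = 32.464.
T = 100·t = 3246 K → 3250 K to the nearest 50 K.

3250 K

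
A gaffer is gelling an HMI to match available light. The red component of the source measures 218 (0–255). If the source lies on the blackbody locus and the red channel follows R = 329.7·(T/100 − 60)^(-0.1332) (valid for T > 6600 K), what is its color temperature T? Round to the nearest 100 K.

8200 K

(t − 60)^(-0.1332) = 218/329.7 = 0.66121.
t − 60 = 0.66121^(1/-0.1332) = 0.66121^(-7.508) = 22.326, so t = 82.326.
T = 100·t = 8233 K → 8200 K to the nearest 100 K.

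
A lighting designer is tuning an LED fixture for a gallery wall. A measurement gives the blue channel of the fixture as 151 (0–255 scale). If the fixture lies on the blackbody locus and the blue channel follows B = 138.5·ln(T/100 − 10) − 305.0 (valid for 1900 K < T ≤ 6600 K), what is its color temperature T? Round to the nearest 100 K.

3700 K

ln(t − 10) = (151 + 305.0) / 138.5 = 3.2924.
t − 10 = e^3.2924 = 26.908, so t = 36.908.
T = 100·t = 3691 K → 3700 K to the nearest 100 K.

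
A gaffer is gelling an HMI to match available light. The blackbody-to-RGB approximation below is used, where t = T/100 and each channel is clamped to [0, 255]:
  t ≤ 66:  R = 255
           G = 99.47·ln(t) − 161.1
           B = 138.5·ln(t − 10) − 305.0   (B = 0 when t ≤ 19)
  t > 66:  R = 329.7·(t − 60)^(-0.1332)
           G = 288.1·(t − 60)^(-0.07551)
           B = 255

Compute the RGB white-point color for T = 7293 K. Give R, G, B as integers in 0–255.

R=234, G=237, B=255

t = 7293/100 = 72.93; the t > 66 branch applies.
R = 329.7·(72.93 − 60)^(-0.1332) = 329.7·12.93^(-0.1332) = 329.7·0.71111 = 234.452.
G = 288.1·(72.93 − 60)^(-0.07551) = 288.1·12.93^(-0.07551) = 288.1·0.82426 = 237.469.
B = 255 by definition for t > 66.
Rounded: (234, 237, 255).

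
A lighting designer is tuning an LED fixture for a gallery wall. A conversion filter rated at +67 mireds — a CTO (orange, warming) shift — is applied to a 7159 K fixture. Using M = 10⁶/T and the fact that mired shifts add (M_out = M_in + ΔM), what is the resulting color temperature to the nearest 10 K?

4840 K

M_in = 10⁶/7159 = 139.68 mireds.
M_out = 139.68 + (+67) = 206.68 mireds.
T_out = 10⁶/206.68 = 4838.3 K → 4840 K.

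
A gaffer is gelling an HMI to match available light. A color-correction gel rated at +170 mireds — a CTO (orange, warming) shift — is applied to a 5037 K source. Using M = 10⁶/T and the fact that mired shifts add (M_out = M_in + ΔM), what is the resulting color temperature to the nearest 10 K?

M_in = 10⁶/5037 = 198.53 mireds.
M_out = 198.53 + (+170) = 368.53 mireds.
T_out = 10⁶/368.53 = 2713.5 K → 2710 K.

2710 K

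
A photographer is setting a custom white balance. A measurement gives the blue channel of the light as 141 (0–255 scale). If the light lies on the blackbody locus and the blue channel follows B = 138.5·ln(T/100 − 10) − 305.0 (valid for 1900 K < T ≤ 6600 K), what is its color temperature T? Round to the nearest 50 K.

3500 K

ln(t − 10) = (141 + 305.0) / 138.5 = 3.2202.
t − 10 = e^3.2202 = 25.034, so t = 35.034.
T = 100·t = 3503 K → 3500 K to the nearest 50 K.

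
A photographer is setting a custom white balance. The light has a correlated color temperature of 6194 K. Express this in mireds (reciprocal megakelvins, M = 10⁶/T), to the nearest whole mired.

161 mireds

M = 10⁶ / 6194 = 161.447 → 161 mireds.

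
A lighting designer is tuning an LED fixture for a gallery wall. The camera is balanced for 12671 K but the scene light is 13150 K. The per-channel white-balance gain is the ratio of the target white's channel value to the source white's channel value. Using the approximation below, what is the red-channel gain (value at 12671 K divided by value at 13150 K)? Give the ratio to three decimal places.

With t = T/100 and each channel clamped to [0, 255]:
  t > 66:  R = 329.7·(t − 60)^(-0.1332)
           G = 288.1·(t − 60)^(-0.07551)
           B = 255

1.009

At 13150 K (t = 131.5):
  R = 329.7·(131.5 − 60)^(-0.1332) = 329.7·71.5^(-0.1332) = 329.7·0.56625 = 186.692.
At 12671 K (t = 126.71):
  R = 329.7·(126.71 − 60)^(-0.1332) = 329.7·66.71^(-0.1332) = 329.7·0.57150 = 188.424.
Gain = 188.424 / 186.692 = 1.0093 → 1.009.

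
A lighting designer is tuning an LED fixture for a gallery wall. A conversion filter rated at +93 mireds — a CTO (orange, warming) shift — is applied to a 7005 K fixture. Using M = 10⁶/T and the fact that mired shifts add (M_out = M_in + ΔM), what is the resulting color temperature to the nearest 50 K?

4250 K

M_in = 10⁶/7005 = 142.76 mireds.
M_out = 142.76 + (+93) = 235.76 mireds.
T_out = 10⁶/235.76 = 4241.7 K → 4250 K.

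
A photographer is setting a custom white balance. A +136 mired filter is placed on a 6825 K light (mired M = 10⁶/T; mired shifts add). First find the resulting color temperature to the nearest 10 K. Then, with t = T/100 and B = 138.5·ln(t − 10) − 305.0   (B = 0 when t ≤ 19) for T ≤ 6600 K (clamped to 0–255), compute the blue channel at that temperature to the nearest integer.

143

M_in = 10⁶/6825 = 146.52; M_out = 146.52 + (+136) = 282.52.
T_out = 10⁶/282.52 = 3539.6 K → 3540 K; t = 35.4.
B = 138.5·ln(35.4 − 10) − 305.0 = 138.5·ln 25.4 − 305.0 = 138.5·3.2347 − 305.0 = 143.013.
Rounded: 143.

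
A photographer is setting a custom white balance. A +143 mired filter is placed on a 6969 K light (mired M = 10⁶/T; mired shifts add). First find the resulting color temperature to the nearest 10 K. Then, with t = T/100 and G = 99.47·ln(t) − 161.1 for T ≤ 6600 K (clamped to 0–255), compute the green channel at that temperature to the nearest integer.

M_in = 10⁶/6969 = 143.49; M_out = 143.49 + (+143) = 286.49.
T_out = 10⁶/286.49 = 3490.5 K → 3490 K; t = 34.9.
G = 99.47·ln 34.9 − 161.1 = 99.47·3.5525 − 161.1 = 192.266.
Rounded: 192.

192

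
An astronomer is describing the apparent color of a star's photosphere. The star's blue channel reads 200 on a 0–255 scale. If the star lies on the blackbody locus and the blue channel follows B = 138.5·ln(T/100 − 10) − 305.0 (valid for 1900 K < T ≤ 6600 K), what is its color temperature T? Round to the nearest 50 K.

4850 K

ln(t − 10) = (200 + 305.0) / 138.5 = 3.6462.
t − 10 = e^3.6462 = 38.329, so t = 48.329.
T = 100·t = 4833 K → 4850 K to the nearest 50 K.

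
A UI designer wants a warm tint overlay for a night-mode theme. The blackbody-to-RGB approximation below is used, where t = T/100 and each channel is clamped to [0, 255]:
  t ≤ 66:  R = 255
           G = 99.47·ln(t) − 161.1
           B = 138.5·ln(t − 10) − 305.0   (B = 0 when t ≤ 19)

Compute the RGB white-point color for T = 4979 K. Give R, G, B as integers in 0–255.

t = 4979/100 = 49.79; the t ≤ 66 branch applies.
R = 255 by definition for t ≤ 66.
G = 99.47·ln 49.79 − 161.1 = 99.47·3.9078 − 161.1 = 227.610.
B = 138.5·ln(49.79 − 10) − 305.0 = 138.5·ln 39.79 − 305.0 = 138.5·3.6836 − 305.0 = 205.181.
Rounded: (255, 228, 205).

R=255, G=228, B=205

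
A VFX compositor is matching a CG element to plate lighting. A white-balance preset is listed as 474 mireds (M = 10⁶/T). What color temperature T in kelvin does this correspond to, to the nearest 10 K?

T = 10⁶ / 474 = 2109.70 K → 2110 K.

2110 K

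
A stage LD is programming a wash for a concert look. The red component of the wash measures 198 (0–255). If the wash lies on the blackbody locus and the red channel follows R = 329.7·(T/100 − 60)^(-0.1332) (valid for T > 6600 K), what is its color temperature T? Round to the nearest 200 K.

10600 K

(t − 60)^(-0.1332) = 198/329.7 = 0.60055.
t − 60 = 0.60055^(1/-0.1332) = 0.60055^(-7.508) = 45.980, so t = 105.980.
T = 100·t = 10598 K → 10600 K to the nearest 200 K.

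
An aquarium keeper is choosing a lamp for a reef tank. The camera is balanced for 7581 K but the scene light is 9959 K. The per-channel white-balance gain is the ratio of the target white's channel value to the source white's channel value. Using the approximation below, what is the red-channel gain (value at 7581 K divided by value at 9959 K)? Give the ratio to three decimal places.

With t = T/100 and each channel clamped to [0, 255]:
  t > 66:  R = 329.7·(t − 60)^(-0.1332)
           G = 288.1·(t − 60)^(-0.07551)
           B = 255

1.130

At 9959 K (t = 99.59):
  R = 329.7·(99.59 − 60)^(-0.1332) = 329.7·39.59^(-0.1332) = 329.7·0.61263 = 201.986.
At 7581 K (t = 75.81):
  R = 329.7·(75.81 − 60)^(-0.1332) = 329.7·15.81^(-0.1332) = 329.7·0.69231 = 228.255.
Gain = 228.255 / 201.986 = 1.1301 → 1.130.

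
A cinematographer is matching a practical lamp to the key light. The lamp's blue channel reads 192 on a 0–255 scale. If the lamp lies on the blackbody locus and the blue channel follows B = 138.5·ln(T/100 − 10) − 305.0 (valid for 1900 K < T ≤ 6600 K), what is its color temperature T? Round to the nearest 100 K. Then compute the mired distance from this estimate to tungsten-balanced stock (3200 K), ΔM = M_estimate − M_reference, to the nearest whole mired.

-95 mireds

ln(t − 10) = (192 + 305.0) / 138.5 = 3.5884.
t − 10 = e^3.5884 = 36.178, so t = 46.178.
T = 100·t = 4618 K → 4600 K to the nearest 100 K.
M_estimate = 10⁶/4600 = 217.39; M_reference = 10⁶/3200 = 312.50.
ΔM = 217.39 − 312.50 = -95.11 → -95 mireds.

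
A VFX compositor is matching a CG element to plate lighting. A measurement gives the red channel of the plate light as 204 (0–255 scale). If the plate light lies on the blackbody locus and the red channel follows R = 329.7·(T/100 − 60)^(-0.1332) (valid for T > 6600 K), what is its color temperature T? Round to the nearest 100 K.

(t − 60)^(-0.1332) = 204/329.7 = 0.61874.
t − 60 = 0.61874^(1/-0.1332) = 0.61874^(-7.508) = 36.748, so t = 96.748.
T = 100·t = 9675 K → 9700 K to the nearest 100 K.

9700 K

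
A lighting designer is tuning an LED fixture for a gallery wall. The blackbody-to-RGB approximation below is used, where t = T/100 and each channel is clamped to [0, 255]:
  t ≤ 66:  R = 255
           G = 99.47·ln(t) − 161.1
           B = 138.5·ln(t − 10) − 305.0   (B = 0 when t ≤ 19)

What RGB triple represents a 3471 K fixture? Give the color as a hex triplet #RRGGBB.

t = 3471/100 = 34.71; the t ≤ 66 branch applies.
R = 255 by definition for t ≤ 66.
G = 99.47·ln 34.71 − 161.1 = 99.47·3.5470 − 161.1 = 191.723.
B = 138.5·ln(34.71 − 10) − 305.0 = 138.5·ln 24.71 − 305.0 = 138.5·3.2072 − 305.0 = 139.198.
Rounded: (255, 192, 139).
In hex: #FFC08B.

#FFC08B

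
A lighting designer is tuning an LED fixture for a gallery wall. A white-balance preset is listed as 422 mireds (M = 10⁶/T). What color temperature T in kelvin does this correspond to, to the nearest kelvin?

T = 10⁶ / 422 = 2369.67 K → 2370 K.

2370 K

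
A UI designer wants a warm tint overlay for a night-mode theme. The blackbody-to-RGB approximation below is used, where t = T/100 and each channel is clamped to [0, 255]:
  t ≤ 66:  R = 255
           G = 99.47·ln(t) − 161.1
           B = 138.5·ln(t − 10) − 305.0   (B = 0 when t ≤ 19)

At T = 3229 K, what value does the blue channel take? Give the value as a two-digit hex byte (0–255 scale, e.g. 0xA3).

0x7D

t = 3229/100 = 32.29; the t ≤ 66 branch applies.
B = 138.5·ln(32.29 − 10) − 305.0 = 138.5·ln 22.29 − 305.0 = 138.5·3.1041 − 305.0 = 124.923.
Rounded: 125; in hex, 0x7D.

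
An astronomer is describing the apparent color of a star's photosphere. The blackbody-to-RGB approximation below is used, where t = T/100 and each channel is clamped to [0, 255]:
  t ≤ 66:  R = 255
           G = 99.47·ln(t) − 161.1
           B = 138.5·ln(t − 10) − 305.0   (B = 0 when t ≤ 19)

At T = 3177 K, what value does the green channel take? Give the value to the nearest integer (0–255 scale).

183

t = 3177/100 = 31.77; the t ≤ 66 branch applies.
G = 99.47·ln 31.77 − 161.1 = 99.47·3.4585 − 161.1 = 182.919.
Rounded: 183.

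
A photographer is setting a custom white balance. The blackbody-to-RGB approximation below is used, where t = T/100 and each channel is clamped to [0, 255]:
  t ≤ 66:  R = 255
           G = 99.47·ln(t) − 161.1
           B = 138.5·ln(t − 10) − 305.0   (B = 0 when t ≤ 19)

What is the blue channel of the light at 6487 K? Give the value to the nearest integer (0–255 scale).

t = 6487/100 = 64.87; the t ≤ 66 branch applies.
B = 138.5·ln(64.87 − 10) − 305.0 = 138.5·ln 54.87 − 305.0 = 138.5·4.0050 − 305.0 = 249.688.
Rounded: 250.

250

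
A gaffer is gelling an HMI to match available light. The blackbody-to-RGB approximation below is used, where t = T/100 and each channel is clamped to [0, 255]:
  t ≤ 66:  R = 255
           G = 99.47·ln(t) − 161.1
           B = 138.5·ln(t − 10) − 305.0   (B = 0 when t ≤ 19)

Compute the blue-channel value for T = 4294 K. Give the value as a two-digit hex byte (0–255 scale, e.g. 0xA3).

t = 4294/100 = 42.94; the t ≤ 66 branch applies.
B = 138.5·ln(42.94 − 10) − 305.0 = 138.5·ln 32.94 − 305.0 = 138.5·3.4947 − 305.0 = 179.014.
Rounded: 179; in hex, 0xB3.

0xB3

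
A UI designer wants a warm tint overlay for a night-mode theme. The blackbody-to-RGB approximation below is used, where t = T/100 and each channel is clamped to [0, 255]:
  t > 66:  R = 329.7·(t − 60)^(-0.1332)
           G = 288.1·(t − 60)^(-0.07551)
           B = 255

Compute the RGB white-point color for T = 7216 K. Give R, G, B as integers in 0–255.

t = 7216/100 = 72.16; the t > 66 branch applies.
R = 329.7·(72.16 − 60)^(-0.1332) = 329.7·12.16^(-0.1332) = 329.7·0.71695 = 236.377.
G = 288.1·(72.16 − 60)^(-0.07551) = 288.1·12.16^(-0.07551) = 288.1·0.82809 = 238.572.
B = 255 by definition for t > 66.
Rounded: (236, 239, 255).

R=236, G=239, B=255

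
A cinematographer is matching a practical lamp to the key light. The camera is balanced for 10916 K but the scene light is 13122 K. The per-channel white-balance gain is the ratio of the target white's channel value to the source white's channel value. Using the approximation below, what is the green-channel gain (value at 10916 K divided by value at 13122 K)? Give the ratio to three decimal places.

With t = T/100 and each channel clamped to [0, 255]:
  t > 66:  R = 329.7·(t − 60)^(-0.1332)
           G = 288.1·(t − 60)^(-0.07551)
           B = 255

At 13122 K (t = 131.22):
  G = 288.1·(131.22 − 60)^(-0.07551) = 288.1·71.22^(-0.07551) = 288.1·0.72462 = 208.763.
At 10916 K (t = 109.16):
  G = 288.1·(109.16 − 60)^(-0.07551) = 288.1·49.16^(-0.07551) = 288.1·0.74519 = 214.689.
Gain = 214.689 / 208.763 = 1.0284 → 1.028.

1.028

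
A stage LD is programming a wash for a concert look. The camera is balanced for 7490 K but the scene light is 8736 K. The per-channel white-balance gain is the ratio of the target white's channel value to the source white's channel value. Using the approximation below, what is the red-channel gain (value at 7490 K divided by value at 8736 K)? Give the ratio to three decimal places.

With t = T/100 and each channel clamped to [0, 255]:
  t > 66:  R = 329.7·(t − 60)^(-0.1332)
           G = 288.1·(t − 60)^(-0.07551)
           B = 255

At 8736 K (t = 87.36):
  R = 329.7·(87.36 − 60)^(-0.1332) = 329.7·27.36^(-0.1332) = 329.7·0.64354 = 212.175.
At 7490 K (t = 74.9):
  R = 329.7·(74.9 − 60)^(-0.1332) = 329.7·14.9^(-0.1332) = 329.7·0.69780 = 230.065.
Gain = 230.065 / 212.175 = 1.0843 → 1.084.

1.084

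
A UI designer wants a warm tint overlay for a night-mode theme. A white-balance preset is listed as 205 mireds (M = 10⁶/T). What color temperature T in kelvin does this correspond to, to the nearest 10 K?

4880 K

T = 10⁶ / 205 = 4878.05 K → 4880 K.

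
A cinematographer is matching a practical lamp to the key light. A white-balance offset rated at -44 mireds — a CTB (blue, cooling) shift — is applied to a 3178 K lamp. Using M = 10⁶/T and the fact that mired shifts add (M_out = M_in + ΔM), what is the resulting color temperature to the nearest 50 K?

M_in = 10⁶/3178 = 314.66 mireds.
M_out = 314.66 + (-44) = 270.66 mireds.
T_out = 10⁶/270.66 = 3694.6 K → 3700 K.

3700 K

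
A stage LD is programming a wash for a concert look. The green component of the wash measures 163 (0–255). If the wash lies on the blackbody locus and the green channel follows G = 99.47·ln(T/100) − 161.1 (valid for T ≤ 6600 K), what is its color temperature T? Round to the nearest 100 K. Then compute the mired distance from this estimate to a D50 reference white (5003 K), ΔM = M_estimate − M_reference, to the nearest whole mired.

+185 mireds

ln t = (163 + 161.1) / 99.47 = 3.2583.
t = e^3.2583 = 26.004.
T = 100·t = 2600 K → 2600 K to the nearest 100 K.
M_estimate = 10⁶/2600 = 384.62; M_reference = 10⁶/5003 = 199.88.
ΔM = 384.62 − 199.88 = 184.74 → +185 mireds.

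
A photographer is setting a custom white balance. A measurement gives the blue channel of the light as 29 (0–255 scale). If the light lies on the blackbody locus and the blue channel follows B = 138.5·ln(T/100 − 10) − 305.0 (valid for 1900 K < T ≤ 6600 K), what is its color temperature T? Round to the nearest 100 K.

ln(t − 10) = (29 + 305.0) / 138.5 = 2.4116.
t − 10 = e^2.4116 = 11.151, so t = 21.151.
T = 100·t = 2115 K → 2100 K to the nearest 100 K.

2100 K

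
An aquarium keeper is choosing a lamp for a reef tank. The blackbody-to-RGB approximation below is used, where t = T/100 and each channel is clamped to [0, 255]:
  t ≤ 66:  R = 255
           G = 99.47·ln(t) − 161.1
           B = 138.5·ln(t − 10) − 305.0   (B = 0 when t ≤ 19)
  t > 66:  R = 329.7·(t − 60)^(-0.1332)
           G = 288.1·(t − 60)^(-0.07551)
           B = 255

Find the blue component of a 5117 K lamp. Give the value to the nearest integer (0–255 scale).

t = 5117/100 = 51.17; the t ≤ 66 branch applies.
B = 138.5·ln(51.17 − 10) − 305.0 = 138.5·ln 41.17 − 305.0 = 138.5·3.7177 − 305.0 = 209.903.
Rounded: 210.

210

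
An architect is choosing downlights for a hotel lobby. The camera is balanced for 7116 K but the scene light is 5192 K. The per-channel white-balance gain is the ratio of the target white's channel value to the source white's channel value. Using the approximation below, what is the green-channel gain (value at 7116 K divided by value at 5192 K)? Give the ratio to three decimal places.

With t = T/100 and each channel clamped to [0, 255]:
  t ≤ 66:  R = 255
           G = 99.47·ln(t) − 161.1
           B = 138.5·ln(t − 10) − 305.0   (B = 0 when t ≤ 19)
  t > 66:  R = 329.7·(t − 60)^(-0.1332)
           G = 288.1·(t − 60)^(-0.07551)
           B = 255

1.036

At 5192 K (t = 51.92):
  G = 99.47·ln 51.92 − 161.1 = 99.47·3.9497 − 161.1 = 231.777.
At 7116 K (t = 71.16):
  G = 288.1·(71.16 − 60)^(-0.07551) = 288.1·11.16^(-0.07551) = 288.1·0.83347 = 240.123.
Gain = 240.123 / 231.777 = 1.0360 → 1.036.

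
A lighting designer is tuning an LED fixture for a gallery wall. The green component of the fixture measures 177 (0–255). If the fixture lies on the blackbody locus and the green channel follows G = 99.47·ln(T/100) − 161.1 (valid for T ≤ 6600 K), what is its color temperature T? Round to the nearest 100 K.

3000 K

ln t = (177 + 161.1) / 99.47 = 3.3990.
t = e^3.3990 = 29.935.
T = 100·t = 2993 K → 3000 K to the nearest 100 K.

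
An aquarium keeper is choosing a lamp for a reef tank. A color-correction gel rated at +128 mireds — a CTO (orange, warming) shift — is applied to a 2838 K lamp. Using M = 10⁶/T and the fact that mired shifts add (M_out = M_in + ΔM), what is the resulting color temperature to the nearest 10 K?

M_in = 10⁶/2838 = 352.36 mireds.
M_out = 352.36 + (+128) = 480.36 mireds.
T_out = 10⁶/480.36 = 2081.8 K → 2080 K.

2080 K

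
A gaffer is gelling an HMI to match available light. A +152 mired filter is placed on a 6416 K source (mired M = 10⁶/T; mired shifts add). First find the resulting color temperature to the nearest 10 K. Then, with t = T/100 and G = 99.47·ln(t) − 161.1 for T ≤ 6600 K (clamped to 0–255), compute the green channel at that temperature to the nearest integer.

185

M_in = 10⁶/6416 = 155.86; M_out = 155.86 + (+152) = 307.86.
T_out = 10⁶/307.86 = 3248.2 K → 3250 K; t = 32.5.
G = 99.47·ln 32.5 − 161.1 = 99.47·3.4812 − 161.1 = 185.179.
Rounded: 185.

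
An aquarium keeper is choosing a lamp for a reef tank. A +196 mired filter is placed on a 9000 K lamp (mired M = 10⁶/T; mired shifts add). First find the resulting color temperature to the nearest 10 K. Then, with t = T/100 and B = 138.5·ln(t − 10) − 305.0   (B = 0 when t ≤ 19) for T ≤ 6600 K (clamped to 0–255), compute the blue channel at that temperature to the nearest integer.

127

M_in = 10⁶/9000 = 111.11; M_out = 111.11 + (+196) = 307.11.
T_out = 10⁶/307.11 = 3256.2 K → 3260 K; t = 32.6.
B = 138.5·ln(32.6 − 10) − 305.0 = 138.5·ln 22.6 − 305.0 = 138.5·3.1179 − 305.0 = 126.836.
Rounded: 127.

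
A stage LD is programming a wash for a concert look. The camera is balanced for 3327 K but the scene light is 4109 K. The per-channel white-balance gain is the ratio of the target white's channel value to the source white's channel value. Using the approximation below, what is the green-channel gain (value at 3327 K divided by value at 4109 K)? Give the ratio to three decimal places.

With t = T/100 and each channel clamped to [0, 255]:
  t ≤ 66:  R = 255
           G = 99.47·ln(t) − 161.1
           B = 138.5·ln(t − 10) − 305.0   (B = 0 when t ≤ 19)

0.899

At 4109 K (t = 41.09):
  G = 99.47·ln 41.09 − 161.1 = 99.47·3.7158 − 161.1 = 208.507.
At 3327 K (t = 33.27):
  G = 99.47·ln 33.27 − 161.1 = 99.47·3.5047 − 161.1 = 187.508.
Gain = 187.508 / 208.507 = 0.8993 → 0.899.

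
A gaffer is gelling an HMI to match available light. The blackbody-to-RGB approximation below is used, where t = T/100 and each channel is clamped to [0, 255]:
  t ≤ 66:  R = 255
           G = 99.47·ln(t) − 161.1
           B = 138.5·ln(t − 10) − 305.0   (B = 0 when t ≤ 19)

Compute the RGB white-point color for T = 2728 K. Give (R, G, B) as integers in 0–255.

t = 2728/100 = 27.28; the t ≤ 66 branch applies.
R = 255 by definition for t ≤ 66.
G = 99.47·ln 27.28 − 161.1 = 99.47·3.3062 − 161.1 = 167.763.
B = 138.5·ln(27.28 − 10) − 305.0 = 138.5·ln 17.28 − 305.0 = 138.5·2.8495 − 305.0 = 89.663.
Rounded: (255, 168, 90).

(255, 168, 90)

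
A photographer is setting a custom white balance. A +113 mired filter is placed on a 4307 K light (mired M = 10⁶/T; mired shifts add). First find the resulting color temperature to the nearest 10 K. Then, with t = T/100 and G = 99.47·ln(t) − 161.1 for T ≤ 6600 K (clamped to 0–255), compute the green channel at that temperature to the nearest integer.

174

M_in = 10⁶/4307 = 232.18; M_out = 232.18 + (+113) = 345.18.
T_out = 10⁶/345.18 = 2897.0 K → 2900 K; t = 29.
G = 99.47·ln 29 − 161.1 = 99.47·3.3673 − 161.1 = 173.845.
Rounded: 174.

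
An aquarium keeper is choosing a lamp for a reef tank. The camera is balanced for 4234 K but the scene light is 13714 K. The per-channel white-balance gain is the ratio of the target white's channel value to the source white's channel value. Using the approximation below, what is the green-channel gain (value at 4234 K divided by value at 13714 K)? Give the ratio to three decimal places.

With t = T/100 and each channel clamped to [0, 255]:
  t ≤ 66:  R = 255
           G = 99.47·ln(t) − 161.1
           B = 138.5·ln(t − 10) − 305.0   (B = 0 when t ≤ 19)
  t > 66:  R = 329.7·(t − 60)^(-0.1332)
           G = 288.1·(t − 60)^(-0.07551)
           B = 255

1.019

At 13714 K (t = 137.14):
  G = 288.1·(137.14 − 60)^(-0.07551) = 288.1·77.14^(-0.07551) = 288.1·0.72026 = 207.508.
At 4234 K (t = 42.34):
  G = 99.47·ln 42.34 − 161.1 = 99.47·3.7457 − 161.1 = 211.488.
Gain = 211.488 / 207.508 = 1.0192 → 1.019.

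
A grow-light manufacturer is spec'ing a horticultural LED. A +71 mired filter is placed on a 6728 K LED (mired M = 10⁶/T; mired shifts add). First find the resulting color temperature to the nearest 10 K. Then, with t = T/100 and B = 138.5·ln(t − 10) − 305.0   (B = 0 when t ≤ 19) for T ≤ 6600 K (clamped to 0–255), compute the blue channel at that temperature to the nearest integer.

M_in = 10⁶/6728 = 148.63; M_out = 148.63 + (+71) = 219.63.
T_out = 10⁶/219.63 = 4553.1 K → 4550 K; t = 45.5.
B = 138.5·ln(45.5 − 10) − 305.0 = 138.5·ln 35.5 − 305.0 = 138.5·3.5695 − 305.0 = 189.380.
Rounded: 189.

189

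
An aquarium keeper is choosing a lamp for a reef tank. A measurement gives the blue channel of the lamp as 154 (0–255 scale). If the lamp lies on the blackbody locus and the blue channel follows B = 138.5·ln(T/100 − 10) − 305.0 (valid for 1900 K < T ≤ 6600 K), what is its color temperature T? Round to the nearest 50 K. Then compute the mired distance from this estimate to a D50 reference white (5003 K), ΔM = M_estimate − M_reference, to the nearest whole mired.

+67 mireds

ln(t − 10) = (154 + 305.0) / 138.5 = 3.3141.
t − 10 = e^3.3141 = 27.497, so t = 37.497.
T = 100·t = 3750 K → 3750 K to the nearest 50 K.
M_estimate = 10⁶/3750 = 266.67; M_reference = 10⁶/5003 = 199.88.
ΔM = 266.67 − 199.88 = 66.79 → +67 mireds.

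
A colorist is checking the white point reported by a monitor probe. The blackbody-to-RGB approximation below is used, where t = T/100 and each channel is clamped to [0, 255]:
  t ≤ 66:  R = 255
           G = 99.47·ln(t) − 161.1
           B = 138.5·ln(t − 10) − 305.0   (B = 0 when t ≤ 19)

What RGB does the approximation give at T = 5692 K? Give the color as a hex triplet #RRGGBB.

t = 5692/100 = 56.92; the t ≤ 66 branch applies.
R = 255 by definition for t ≤ 66.
G = 99.47·ln 56.92 − 161.1 = 99.47·4.0416 − 161.1 = 240.923.
B = 138.5·ln(56.92 − 10) − 305.0 = 138.5·ln 46.92 − 305.0 = 138.5·3.8484 − 305.0 = 228.009.
Rounded: (255, 241, 228).
In hex: #FFF1E4.

#FFF1E4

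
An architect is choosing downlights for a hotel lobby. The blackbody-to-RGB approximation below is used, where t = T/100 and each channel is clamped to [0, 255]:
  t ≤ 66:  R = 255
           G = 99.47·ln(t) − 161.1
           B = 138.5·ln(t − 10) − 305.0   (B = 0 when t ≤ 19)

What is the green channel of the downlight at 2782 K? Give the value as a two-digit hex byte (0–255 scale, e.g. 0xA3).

0xAA

t = 2782/100 = 27.82; the t ≤ 66 branch applies.
G = 99.47·ln 27.82 − 161.1 = 99.47·3.3258 − 161.1 = 169.713.
Rounded: 170; in hex, 0xAA.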